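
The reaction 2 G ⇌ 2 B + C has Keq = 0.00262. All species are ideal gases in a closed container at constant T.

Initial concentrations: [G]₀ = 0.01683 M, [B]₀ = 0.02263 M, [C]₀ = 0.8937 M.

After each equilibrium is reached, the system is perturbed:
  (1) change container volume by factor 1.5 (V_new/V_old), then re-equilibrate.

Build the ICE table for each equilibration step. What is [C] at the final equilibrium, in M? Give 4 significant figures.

Q₀ = 1.616 vs Keq = 0.00262 ⇒ Q>K, reverse
Step 1:
                    G           B           C
  init        0.01683     0.02263      0.8937
  Δ           0.02059    -0.02059     -0.0103
  eq          0.03742    0.002038      0.8834
  solve Keq expr → x = -0.0103; check Q = 0.00262
Then change container volume by factor 1.5 (V_new/V_old).
Step 2:
                    G           B           C
  init        0.02495    0.001359      0.5889
  Δ       -2.8607e-04  2.8607e-04  1.4303e-04
  eq          0.02466    0.001645      0.5891
  solve Keq expr → x = 1.4303e-04; check Q = 0.00262

[C]_eq = 0.5891 M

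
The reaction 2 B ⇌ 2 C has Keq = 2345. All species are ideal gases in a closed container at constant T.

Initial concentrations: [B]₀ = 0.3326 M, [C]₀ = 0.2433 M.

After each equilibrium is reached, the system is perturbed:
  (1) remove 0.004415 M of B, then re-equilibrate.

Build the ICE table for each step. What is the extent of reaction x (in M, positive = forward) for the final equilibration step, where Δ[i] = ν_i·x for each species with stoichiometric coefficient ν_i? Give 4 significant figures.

Q₀ = 0.5351 vs Keq = 2345 ⇒ Q<K, forward
Step 1:
                   B          C
  Initial     0.3326     0.2433
  Change     -0.3209     0.3209
  Equil      0.01165     0.5642
  solve Keq expr → x = 0.1605; check Q = 2345
Then remove 0.004415 M of B.
Step 2:
                   B          C
  Initial   0.007237     0.5642
  Change    0.004326  -0.004326
  Equil      0.01156     0.5599
  solve Keq expr → x = -0.002163; check Q = 2345

x = -0.002163 M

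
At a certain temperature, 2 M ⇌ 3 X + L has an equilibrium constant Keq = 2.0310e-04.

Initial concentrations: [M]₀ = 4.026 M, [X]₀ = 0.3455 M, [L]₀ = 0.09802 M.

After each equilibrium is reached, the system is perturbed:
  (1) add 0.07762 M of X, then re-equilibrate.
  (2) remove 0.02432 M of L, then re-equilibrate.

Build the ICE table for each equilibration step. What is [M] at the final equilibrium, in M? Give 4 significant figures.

Q₀ = 2.4941e-04 vs Keq = 2.0310e-04 ⇒ Q>K, reverse
Step 1:
                    M           X           L
  Initial       4.026      0.3455     0.09802
  Change      0.01076    -0.01615   -0.005382
  Equil         4.037      0.3294     0.09264
  solve Keq expr → x = -0.005382; check Q = 2.0310e-04
Then add 0.07762 M of X.
Step 2:
                    M           X           L
  Initial       4.037       0.407     0.09264
  Change      0.03469    -0.05204    -0.01735
  Equil         4.071      0.3549     0.07529
  solve Keq expr → x = -0.01735; check Q = 2.0310e-04
Then remove 0.02432 M of L.
Step 3:
                    M           X           L
  Initial       4.071      0.3549     0.05097
  Change     -0.01794      0.0269    0.008968
  Equil         4.054      0.3818     0.05994
  solve Keq expr → x = 0.008968; check Q = 2.0310e-04

[M]_eq = 4.054 M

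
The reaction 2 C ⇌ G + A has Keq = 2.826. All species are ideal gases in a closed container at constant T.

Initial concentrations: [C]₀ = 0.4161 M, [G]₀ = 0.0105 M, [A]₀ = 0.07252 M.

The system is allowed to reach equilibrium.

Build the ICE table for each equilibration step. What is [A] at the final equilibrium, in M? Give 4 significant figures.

[A]_eq = 0.2239 M

Q₀ = 0.004398 vs Keq = 2.826 ⇒ Q<K, forward
Step 1:
                   C          G          A
  Initial     0.4161     0.0105    0.07252
  Change     -0.3028     0.1514     0.1514
  Equil       0.1133     0.1619     0.2239
  solve Keq expr → x = 0.1514; check Q = 2.826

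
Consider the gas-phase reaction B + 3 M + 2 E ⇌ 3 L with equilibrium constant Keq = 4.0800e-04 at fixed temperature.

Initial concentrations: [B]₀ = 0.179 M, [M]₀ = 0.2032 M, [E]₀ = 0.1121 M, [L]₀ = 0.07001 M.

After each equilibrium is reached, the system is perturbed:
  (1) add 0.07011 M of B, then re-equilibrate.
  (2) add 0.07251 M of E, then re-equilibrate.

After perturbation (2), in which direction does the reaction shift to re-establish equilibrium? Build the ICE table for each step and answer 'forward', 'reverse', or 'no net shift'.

Q₀ = 18.18 vs Keq = 4.0800e-04 ⇒ Q>K, reverse
Step 1:
                   B          M          E          L
  I            0.179     0.2032     0.1121    0.07001
  C           0.0222     0.0666     0.0444    -0.0666
  E           0.2012     0.2698     0.1565   0.003405
  solve Keq expr → x = -0.0222; check Q = 4.0800e-04
Then add 0.07011 M of B.
Step 2:
                   B          M          E          L
  I           0.2713     0.2698     0.1565   0.003405
  C       -1.1592e-04 -3.4775e-04 -2.3183e-04 3.4775e-04
  E           0.2712     0.2695     0.1563   0.003753
  solve Keq expr → x = 1.1592e-04; check Q = 4.0800e-04
Then add 0.07251 M of E.
Step 3:
                   B          M          E          L
  I           0.2712     0.2695     0.2288   0.003753
  C       -3.5165e-04  -0.001055 -7.0329e-04   0.001055
  E           0.2708     0.2684     0.2281   0.004808
  solve Keq expr → x = 3.5165e-04; check Q = 4.0800e-04

Direction: forward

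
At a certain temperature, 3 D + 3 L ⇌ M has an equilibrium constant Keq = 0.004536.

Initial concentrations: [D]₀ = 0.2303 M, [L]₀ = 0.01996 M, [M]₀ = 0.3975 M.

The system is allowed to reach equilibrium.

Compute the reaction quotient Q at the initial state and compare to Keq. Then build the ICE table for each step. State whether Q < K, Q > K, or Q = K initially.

Q₀ = 4.0924e+06 vs Keq = 0.004536 ⇒ Q>K, reverse
Step 1:
                  D         L         M
  init       0.2303   0.01996    0.3975
  Δ           1.138     1.138   -0.3794
  eq          1.369     1.158   0.01807
  solve Keq expr → x = -0.3794; check Q = 0.004536

Q₀ = 4.0924e+06; Q > K (proceeds reverse)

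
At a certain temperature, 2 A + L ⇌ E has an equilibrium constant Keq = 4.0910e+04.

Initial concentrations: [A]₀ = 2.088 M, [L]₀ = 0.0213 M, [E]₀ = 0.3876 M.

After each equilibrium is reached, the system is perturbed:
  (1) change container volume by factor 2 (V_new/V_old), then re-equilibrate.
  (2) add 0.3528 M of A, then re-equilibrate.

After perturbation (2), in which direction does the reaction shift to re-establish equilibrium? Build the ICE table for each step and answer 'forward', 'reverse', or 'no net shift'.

Q₀ = 4.174 vs Keq = 4.0910e+04 ⇒ Q<K, forward
Step 1:
                  A         L         E
  Initial     2.088    0.0213    0.3876
  Change    -0.0426   -0.0213    0.0213
  Equil       2.045 2.3891e-06    0.4089
  solve Keq expr → x = 0.0213; check Q = 4.0910e+04
Then change container volume by factor 2 (V_new/V_old).
Step 2:
                  A         L         E
  Initial     1.023 1.1945e-06    0.2044
  Change  7.1669e-06 3.5834e-06 -3.5834e-06
  Equil       1.023 4.7780e-06    0.2044
  solve Keq expr → x = -3.5834e-06; check Q = 4.0910e+04
Then add 0.3528 M of A.
Step 3:
                  A         L         E
  Initial     1.376 4.7780e-06    0.2044
  Change  -4.2732e-06 -2.1366e-06 2.1366e-06
  Equil       1.376 2.6414e-06    0.2044
  solve Keq expr → x = 2.1366e-06; check Q = 4.0910e+04

Direction: forward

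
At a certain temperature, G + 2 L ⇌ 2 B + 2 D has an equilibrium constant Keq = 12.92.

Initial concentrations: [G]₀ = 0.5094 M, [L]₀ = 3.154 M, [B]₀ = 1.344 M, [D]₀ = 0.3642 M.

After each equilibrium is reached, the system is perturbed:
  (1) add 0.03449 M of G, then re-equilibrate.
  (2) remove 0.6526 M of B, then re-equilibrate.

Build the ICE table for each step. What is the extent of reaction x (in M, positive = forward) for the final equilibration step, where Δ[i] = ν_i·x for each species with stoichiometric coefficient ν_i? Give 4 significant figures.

Q₀ = 0.04728 vs Keq = 12.92 ⇒ Q<K, forward
Step 1:
                   G          L          B          D
  I           0.5094      3.154      1.344     0.3642
  C          -0.4137    -0.8274     0.8274     0.8274
  E          0.09572      2.327      2.171      1.192
  solve Keq expr → x = 0.4137; check Q = 12.92
Then add 0.03449 M of G.
Step 2:
                   G          L          B          D
  I           0.1302      2.327      2.171      1.192
  C         -0.02024   -0.04047    0.04047    0.04047
  E             0.11      2.286      2.212      1.232
  solve Keq expr → x = 0.02024; check Q = 12.92
Then remove 0.6526 M of B.
Step 3:
                   G          L          B          D
  I             0.11      2.286      1.559      1.232
  C         -0.03766   -0.07532    0.07532    0.07532
  E          0.07231      2.211      1.635      1.307
  solve Keq expr → x = 0.03766; check Q = 12.92

x = 0.03766 M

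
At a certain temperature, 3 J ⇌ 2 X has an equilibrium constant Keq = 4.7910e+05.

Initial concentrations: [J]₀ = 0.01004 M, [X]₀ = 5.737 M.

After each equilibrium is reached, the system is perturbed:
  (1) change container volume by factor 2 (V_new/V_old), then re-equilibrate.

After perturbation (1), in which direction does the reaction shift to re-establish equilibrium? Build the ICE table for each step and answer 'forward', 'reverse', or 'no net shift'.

Direction: reverse

Q₀ = 3.2521e+07 vs Keq = 4.7910e+05 ⇒ Q>K, reverse
Step 1:
                  J         X
  init      0.01004     5.737
  Δ         0.03082  -0.02055
  eq        0.04086     5.716
  solve Keq expr → x = -0.01027; check Q = 4.7910e+05
Then change container volume by factor 2 (V_new/V_old).
Step 2:
                  J         X
  init      0.02043     2.858
  Δ        0.005289 -0.003526
  eq        0.02572     2.855
  solve Keq expr → x = -0.001763; check Q = 4.7910e+05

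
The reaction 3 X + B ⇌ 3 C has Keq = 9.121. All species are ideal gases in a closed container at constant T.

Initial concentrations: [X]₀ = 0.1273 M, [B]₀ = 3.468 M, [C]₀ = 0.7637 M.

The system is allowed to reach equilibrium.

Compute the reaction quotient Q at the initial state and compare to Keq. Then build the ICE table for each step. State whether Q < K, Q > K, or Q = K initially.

Q₀ = 62.26; Q > K (proceeds reverse)

Q₀ = 62.26 vs Keq = 9.121 ⇒ Q>K, reverse
Step 1:
                    X           B           C
  I            0.1273       3.468      0.7637
  C            0.0863     0.02877     -0.0863
  E            0.2136       3.497      0.6774
  solve Keq expr → x = -0.02877; check Q = 9.121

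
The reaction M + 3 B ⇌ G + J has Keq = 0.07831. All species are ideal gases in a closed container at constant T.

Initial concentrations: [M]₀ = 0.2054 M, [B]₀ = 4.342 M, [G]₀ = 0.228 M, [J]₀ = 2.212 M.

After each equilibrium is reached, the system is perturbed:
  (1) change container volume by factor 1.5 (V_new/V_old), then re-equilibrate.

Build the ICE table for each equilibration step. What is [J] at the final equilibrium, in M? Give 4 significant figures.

Q₀ = 0.03 vs Keq = 0.07831 ⇒ Q<K, forward
Step 1:
                    M           B           G           J
  I            0.2054       4.342       0.228       2.212
  C          -0.07705     -0.2311     0.07705     0.07705
  E            0.1284       4.111       0.305       2.289
  solve Keq expr → x = 0.07705; check Q = 0.07831
Then change container volume by factor 1.5 (V_new/V_old).
Step 2:
                    M           B           G           J
  I           0.08557       2.741      0.2034       1.526
  C           0.04298      0.1289    -0.04298    -0.04298
  E            0.1285        2.87      0.1604       1.483
  solve Keq expr → x = -0.04298; check Q = 0.07831

[J]_eq = 1.483 M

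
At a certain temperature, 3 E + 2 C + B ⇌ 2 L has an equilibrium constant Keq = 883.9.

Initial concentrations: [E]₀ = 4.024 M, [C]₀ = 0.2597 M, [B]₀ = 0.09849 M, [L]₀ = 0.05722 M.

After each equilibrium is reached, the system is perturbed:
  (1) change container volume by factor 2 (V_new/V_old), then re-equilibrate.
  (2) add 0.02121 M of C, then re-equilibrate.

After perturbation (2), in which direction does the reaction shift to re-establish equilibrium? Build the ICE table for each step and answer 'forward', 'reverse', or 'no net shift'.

Q₀ = 0.007565 vs Keq = 883.9 ⇒ Q<K, forward
Step 1:
                   E          C          B          L
  init         4.024     0.2597    0.09849    0.05722
  Δ          -0.2944    -0.1963   -0.09814     0.1963
  eq            3.73    0.06342 3.4848e-04     0.2535
  solve Keq expr → x = 0.09814; check Q = 883.9
Then change container volume by factor 2 (V_new/V_old).
Step 2:
                   E          C          B          L
  init         1.865    0.03171 1.7424e-04     0.1268
  Δ         0.005696   0.003798   0.001899  -0.003798
  eq            1.87    0.03551   0.002073      0.123
  solve Keq expr → x = -0.001899; check Q = 883.9
Then add 0.02121 M of C.
Step 3:
                   E          C          B          L
  init          1.87    0.05672   0.002073      0.123
  Δ        -0.003456  -0.002304  -0.001152   0.002304
  eq           1.867    0.05441 9.2120e-04     0.1253
  solve Keq expr → x = 0.001152; check Q = 883.9

Direction: forward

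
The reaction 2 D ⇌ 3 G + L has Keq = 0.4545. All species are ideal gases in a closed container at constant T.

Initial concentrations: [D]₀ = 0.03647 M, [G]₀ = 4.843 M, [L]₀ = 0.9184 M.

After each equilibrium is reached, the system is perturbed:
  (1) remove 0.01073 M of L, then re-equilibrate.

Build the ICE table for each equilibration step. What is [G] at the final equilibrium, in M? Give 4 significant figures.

[G]_eq = 2.396 M

Q₀ = 7.8434e+04 vs Keq = 0.4545 ⇒ Q>K, reverse
Step 1:
                    D           G           L
  init        0.03647       4.843      0.9184
  Δ             1.645      -2.468     -0.8225
  eq            1.682       2.375     0.09588
  solve Keq expr → x = -0.8225; check Q = 0.4545
Then remove 0.01073 M of L.
Step 2:
                    D           G           L
  init          1.682       2.375     0.08515
  Δ           -0.0136     0.02039    0.006798
  eq            1.668       2.396     0.09194
  solve Keq expr → x = 0.006798; check Q = 0.4545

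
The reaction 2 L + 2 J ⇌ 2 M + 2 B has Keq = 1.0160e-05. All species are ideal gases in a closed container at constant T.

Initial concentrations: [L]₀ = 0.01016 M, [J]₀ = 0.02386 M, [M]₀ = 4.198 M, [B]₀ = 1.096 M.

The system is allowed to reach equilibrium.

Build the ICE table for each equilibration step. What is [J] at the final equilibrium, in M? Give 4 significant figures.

Q₀ = 3.6023e+08 vs Keq = 1.0160e-05 ⇒ Q>K, reverse
Step 1:
                    L           J           M           B
  Initial     0.01016     0.02386       4.198       1.096
  Change        1.095       1.095      -1.095      -1.095
  Equil         1.105       1.119       3.103    0.001269
  solve Keq expr → x = -0.5474; check Q = 1.0160e-05

[J]_eq = 1.119 M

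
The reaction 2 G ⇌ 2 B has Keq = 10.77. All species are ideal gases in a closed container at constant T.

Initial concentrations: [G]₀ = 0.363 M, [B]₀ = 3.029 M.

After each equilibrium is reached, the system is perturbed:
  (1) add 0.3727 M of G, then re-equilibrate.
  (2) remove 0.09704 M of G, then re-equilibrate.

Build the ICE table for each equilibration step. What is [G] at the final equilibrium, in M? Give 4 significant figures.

[G]_eq = 0.8566 M

Q₀ = 69.63 vs Keq = 10.77 ⇒ Q>K, reverse
Step 1:
                    G           B
  init          0.363       3.029
  Δ            0.4292     -0.4292
  eq           0.7922         2.6
  solve Keq expr → x = -0.2146; check Q = 10.77
Then add 0.3727 M of G.
Step 2:
                    G           B
  init          1.165         2.6
  Δ           -0.2857      0.2857
  eq           0.8792       2.885
  solve Keq expr → x = 0.1428; check Q = 10.77
Then remove 0.09704 M of G.
Step 3:
                    G           B
  init         0.7822       2.885
  Δ           0.07438    -0.07438
  eq           0.8566       2.811
  solve Keq expr → x = -0.03719; check Q = 10.77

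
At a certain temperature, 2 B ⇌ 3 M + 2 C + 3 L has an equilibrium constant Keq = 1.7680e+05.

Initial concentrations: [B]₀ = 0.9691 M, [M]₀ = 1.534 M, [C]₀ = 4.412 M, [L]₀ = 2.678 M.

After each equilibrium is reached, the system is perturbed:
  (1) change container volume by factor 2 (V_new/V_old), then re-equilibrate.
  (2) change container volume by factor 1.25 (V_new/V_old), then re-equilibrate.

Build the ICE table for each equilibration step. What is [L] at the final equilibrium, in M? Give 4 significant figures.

Q₀ = 1437 vs Keq = 1.7680e+05 ⇒ Q<K, forward
Step 1:
                    B           M           C           L
  Initial      0.9691       1.534       4.412       2.678
  Change      -0.6405      0.9607      0.6405      0.9607
  Equil        0.3286       2.495       5.052       3.639
  solve Keq expr → x = 0.3202; check Q = 1.7680e+05
Then change container volume by factor 2 (V_new/V_old).
Step 2:
                    B           M           C           L
  Initial      0.1643       1.247       2.526       1.819
  Change      -0.1328      0.1991      0.1328      0.1991
  Equil       0.03155       1.447       2.659       2.019
  solve Keq expr → x = 0.06638; check Q = 1.7680e+05
Then change container volume by factor 1.25 (V_new/V_old).
Step 3:
                    B           M           C           L
  Initial     0.02524       1.157       2.127       1.615
  Change     -0.01173      0.0176     0.01173      0.0176
  Equil       0.01351       1.175       2.139       1.632
  solve Keq expr → x = 0.005865; check Q = 1.7680e+05

[L]_eq = 1.632 M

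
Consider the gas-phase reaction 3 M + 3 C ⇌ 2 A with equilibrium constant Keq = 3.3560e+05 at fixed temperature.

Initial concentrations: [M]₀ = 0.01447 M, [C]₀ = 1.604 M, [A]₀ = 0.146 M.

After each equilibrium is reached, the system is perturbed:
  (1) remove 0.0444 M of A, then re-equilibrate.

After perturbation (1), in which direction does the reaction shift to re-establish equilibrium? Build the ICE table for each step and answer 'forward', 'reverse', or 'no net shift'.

Direction: forward

Q₀ = 1705 vs Keq = 3.3560e+05 ⇒ Q<K, forward
Step 1:
                  M         C         A
  Initial   0.01447     1.604     0.146
  Change   -0.01187  -0.01187  0.007916
  Equil    0.002596     1.592    0.1539
  solve Keq expr → x = 0.003958; check Q = 3.3560e+05
Then remove 0.0444 M of A.
Step 2:
                  M         C         A
  Initial  0.002596     1.592    0.1095
  Change  -5.2187e-04 -5.2187e-04 3.4791e-04
  Equil    0.002074     1.592    0.1099
  solve Keq expr → x = 1.7396e-04; check Q = 3.3560e+05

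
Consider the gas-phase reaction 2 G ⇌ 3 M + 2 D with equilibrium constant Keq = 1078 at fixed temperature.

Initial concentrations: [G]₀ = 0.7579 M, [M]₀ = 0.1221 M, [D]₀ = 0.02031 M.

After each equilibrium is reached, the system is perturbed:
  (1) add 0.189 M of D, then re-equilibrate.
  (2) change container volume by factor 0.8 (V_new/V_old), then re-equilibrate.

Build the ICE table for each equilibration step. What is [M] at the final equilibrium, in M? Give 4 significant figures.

Q₀ = 1.3072e-06 vs Keq = 1078 ⇒ Q<K, forward
Step 1:
                    G           M           D
  Initial      0.7579      0.1221     0.02031
  Change      -0.7275       1.091      0.7275
  Equil       0.03044       1.213      0.7478
  solve Keq expr → x = 0.3637; check Q = 1078
Then add 0.189 M of D.
Step 2:
                    G           M           D
  Initial     0.03044       1.213      0.9368
  Change     0.006926    -0.01039   -0.006926
  Equil       0.03736       1.203      0.9298
  solve Keq expr → x = -0.003463; check Q = 1078
Then change container volume by factor 0.8 (V_new/V_old).
Step 3:
                    G           M           D
  Initial      0.0467       1.504       1.162
  Change      0.01612    -0.02417    -0.01612
  Equil       0.06282       1.479       1.146
  solve Keq expr → x = -0.008058; check Q = 1078

[M]_eq = 1.479 M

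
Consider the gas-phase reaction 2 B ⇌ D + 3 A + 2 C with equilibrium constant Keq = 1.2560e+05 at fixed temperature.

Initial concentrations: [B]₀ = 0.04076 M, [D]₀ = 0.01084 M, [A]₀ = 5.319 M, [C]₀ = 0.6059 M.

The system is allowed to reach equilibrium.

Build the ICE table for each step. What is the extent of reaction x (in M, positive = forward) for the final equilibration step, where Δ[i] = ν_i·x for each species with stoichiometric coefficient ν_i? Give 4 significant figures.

Q₀ = 360.5 vs Keq = 1.2560e+05 ⇒ Q<K, forward
Step 1:
                   B          D          A          C
  I          0.04076    0.01084      5.319     0.6059
  C         -0.03689    0.01845    0.05534    0.03689
  E         0.003867    0.02929      5.374     0.6428
  solve Keq expr → x = 0.01845; check Q = 1.2560e+05

x = 0.01845 M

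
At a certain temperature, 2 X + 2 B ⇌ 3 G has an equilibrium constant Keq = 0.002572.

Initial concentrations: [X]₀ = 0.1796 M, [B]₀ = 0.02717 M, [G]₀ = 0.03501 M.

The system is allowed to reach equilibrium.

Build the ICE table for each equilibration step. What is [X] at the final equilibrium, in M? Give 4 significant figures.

Q₀ = 1.802 vs Keq = 0.002572 ⇒ Q>K, reverse
Step 1:
                   X          B          G
  I           0.1796    0.02717    0.03501
  C          0.01932    0.01932   -0.02897
  E           0.1989    0.04649   0.006036
  solve Keq expr → x = -0.009658; check Q = 0.002572

[X]_eq = 0.1989 M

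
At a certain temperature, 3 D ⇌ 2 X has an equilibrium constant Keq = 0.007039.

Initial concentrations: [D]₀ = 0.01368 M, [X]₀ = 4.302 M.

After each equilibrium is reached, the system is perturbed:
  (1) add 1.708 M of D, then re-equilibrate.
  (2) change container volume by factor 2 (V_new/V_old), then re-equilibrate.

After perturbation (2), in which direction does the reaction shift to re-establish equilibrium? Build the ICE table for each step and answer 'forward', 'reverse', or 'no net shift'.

Direction: reverse

Q₀ = 7.2291e+06 vs Keq = 0.007039 ⇒ Q>K, reverse
Step 1:
                    D           X
  init        0.01368       4.302
  Δ             5.028      -3.352
  eq            5.042      0.9498
  solve Keq expr → x = -1.676; check Q = 0.007039
Then add 1.708 M of D.
Step 2:
                    D           X
  init           6.75      0.9498
  Δ           -0.5283      0.3522
  eq            6.222       1.302
  solve Keq expr → x = 0.1761; check Q = 0.007039
Then change container volume by factor 2 (V_new/V_old).
Step 3:
                    D           X
  init          3.111       0.651
  Δ            0.2137     -0.1424
  eq            3.324      0.5086
  solve Keq expr → x = -0.07122; check Q = 0.007039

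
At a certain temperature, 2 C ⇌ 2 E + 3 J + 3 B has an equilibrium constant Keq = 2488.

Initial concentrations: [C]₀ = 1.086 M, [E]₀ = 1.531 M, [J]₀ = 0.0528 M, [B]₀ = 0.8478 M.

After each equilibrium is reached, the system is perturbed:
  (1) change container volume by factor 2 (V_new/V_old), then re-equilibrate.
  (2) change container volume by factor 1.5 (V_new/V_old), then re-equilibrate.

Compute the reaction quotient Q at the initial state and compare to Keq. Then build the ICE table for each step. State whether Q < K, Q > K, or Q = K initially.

Q₀ = 1.7827e-04; Q < K (proceeds forward)

Q₀ = 1.7827e-04 vs Keq = 2488 ⇒ Q<K, forward
Step 1:
                    C           E           J           B
  I             1.086       1.531      0.0528      0.8478
  C           -0.8559      0.8559       1.284       1.284
  E            0.2301       2.387       1.337       2.132
  solve Keq expr → x = 0.4279; check Q = 2488
Then change container volume by factor 2 (V_new/V_old).
Step 2:
                    C           E           J           B
  I            0.1151       1.193      0.6683       1.066
  C          -0.09061     0.09061      0.1359      0.1359
  E           0.02446       1.284      0.8042       1.202
  solve Keq expr → x = 0.0453; check Q = 2488
Then change container volume by factor 1.5 (V_new/V_old).
Step 3:
                    C           E           J           B
  I           0.01631       0.856      0.5361      0.8011
  C          -0.01102     0.01102     0.01654     0.01654
  E          0.005281      0.8671      0.5527      0.8177
  solve Keq expr → x = 0.005512; check Q = 2488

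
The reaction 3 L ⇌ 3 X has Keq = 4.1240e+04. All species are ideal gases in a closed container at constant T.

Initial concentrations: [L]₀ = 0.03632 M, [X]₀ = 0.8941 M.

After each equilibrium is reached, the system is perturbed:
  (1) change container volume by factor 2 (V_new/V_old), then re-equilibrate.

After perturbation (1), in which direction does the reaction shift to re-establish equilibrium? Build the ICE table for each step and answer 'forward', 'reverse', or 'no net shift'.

Direction: no net shift

Q₀ = 1.4918e+04 vs Keq = 4.1240e+04 ⇒ Q<K, forward
Step 1:
                   L          X
  I          0.03632     0.8941
  C         -0.01015    0.01015
  E          0.02617     0.9042
  solve Keq expr → x = 0.003382; check Q = 4.1240e+04
Then change container volume by factor 2 (V_new/V_old).
Step 2:
                   L          X
  I          0.01309     0.4521
  C                0          0
  E          0.01309     0.4521
  solve Keq expr → x = 0; check Q = 4.1240e+04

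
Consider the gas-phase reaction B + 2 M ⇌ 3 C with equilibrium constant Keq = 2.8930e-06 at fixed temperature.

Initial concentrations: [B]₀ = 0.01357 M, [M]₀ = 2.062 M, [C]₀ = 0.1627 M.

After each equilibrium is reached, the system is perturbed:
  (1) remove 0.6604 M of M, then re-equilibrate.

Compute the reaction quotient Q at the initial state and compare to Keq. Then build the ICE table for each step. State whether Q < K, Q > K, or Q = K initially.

Q₀ = 0.07465; Q > K (proceeds reverse)

Q₀ = 0.07465 vs Keq = 2.8930e-06 ⇒ Q>K, reverse
Step 1:
                  B         M         C
  I         0.01357     2.062    0.1627
  C         0.05104    0.1021   -0.1531
  E         0.06461     2.164  0.009566
  solve Keq expr → x = -0.05104; check Q = 2.8930e-06
Then remove 0.6604 M of M.
Step 2:
                  B         M         C
  I         0.06461     1.504  0.009566
  C       6.7699e-04  0.001354 -0.002031
  E         0.06529     1.505  0.007535
  solve Keq expr → x = -6.7699e-04; check Q = 2.8930e-06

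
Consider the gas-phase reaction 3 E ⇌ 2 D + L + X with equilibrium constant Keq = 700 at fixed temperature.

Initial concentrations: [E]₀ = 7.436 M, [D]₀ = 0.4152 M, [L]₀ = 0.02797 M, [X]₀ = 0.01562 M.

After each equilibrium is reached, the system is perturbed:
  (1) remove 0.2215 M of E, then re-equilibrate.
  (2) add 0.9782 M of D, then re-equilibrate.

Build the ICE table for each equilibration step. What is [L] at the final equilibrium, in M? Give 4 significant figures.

Q₀ = 1.8318e-07 vs Keq = 700 ⇒ Q<K, forward
Step 1:
                  E         D         L         X
  I           7.436    0.4152   0.02797   0.01562
  C          -6.862     4.574     2.287     2.287
  E          0.5745      4.99     2.315     2.303
  solve Keq expr → x = 2.287; check Q = 700
Then remove 0.2215 M of E.
Step 2:
                  E         D         L         X
  I           0.353      4.99     2.315     2.303
  C          0.2003   -0.1335  -0.06676  -0.06676
  E          0.5533     4.856     2.248     2.236
  solve Keq expr → x = -0.06676; check Q = 700
Then add 0.9782 M of D.
Step 3:
                  E         D         L         X
  I          0.5533     5.834     2.248     2.236
  C          0.0649  -0.04327  -0.02163  -0.02163
  E          0.6182     5.791     2.227     2.214
  solve Keq expr → x = -0.02163; check Q = 700

[L]_eq = 2.227 M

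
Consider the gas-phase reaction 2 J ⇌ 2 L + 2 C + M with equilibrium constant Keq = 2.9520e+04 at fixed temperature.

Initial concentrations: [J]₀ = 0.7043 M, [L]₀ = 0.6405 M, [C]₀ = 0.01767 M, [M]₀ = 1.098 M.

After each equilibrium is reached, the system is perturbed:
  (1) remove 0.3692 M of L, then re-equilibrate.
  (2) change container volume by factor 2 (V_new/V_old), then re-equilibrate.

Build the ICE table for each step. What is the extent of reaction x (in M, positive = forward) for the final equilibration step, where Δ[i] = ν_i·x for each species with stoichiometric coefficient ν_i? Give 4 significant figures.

Q₀ = 2.8353e-04 vs Keq = 2.9520e+04 ⇒ Q<K, forward
Step 1:
                    J           L           C           M
  init         0.7043      0.6405     0.01767       1.098
  Δ           -0.6976      0.6976      0.6976      0.3488
  eq           0.0067       1.338      0.7153       1.447
  solve Keq expr → x = 0.3488; check Q = 2.9520e+04
Then remove 0.3692 M of L.
Step 2:
                    J           L           C           M
  init         0.0067      0.9689      0.7153       1.447
  Δ         -0.001826    0.001826    0.001826  9.1283e-04
  eq         0.004875      0.9707      0.7171       1.448
  solve Keq expr → x = 9.1283e-04; check Q = 2.9520e+04
Then change container volume by factor 2 (V_new/V_old).
Step 3:
                    J           L           C           M
  init       0.002437      0.4854      0.3585      0.7239
  Δ         -0.001569    0.001569    0.001569  7.8430e-04
  eq       8.6879e-04      0.4869      0.3601      0.7246
  solve Keq expr → x = 7.8430e-04; check Q = 2.9520e+04

x = 7.8430e-04 M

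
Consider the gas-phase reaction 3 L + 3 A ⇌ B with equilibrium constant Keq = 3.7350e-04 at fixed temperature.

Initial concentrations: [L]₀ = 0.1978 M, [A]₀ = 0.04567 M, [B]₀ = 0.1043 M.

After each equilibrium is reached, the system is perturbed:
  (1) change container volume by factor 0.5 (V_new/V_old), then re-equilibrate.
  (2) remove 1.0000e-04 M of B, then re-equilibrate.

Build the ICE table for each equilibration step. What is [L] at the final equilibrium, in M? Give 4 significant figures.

Q₀ = 1.4149e+05 vs Keq = 3.7350e-04 ⇒ Q>K, reverse
Step 1:
                   L          A          B
  init        0.1978    0.04567     0.1043
  Δ           0.3129     0.3129    -0.1043
  eq          0.5107     0.3586 2.2933e-06
  solve Keq expr → x = -0.1043; check Q = 3.7350e-04
Then change container volume by factor 0.5 (V_new/V_old).
Step 2:
                   L          A          B
  init         1.021     0.7171 4.5867e-06
  Δ       -4.2523e-04 -4.2523e-04 1.4174e-04
  eq           1.021     0.7167 1.4633e-04
  solve Keq expr → x = 1.4174e-04; check Q = 3.7350e-04
Then remove 1.0000e-04 M of B.
Step 3:
                   L          A          B
  init         1.021     0.7167 4.6330e-05
  Δ       -2.9907e-04 -2.9907e-04 9.9689e-05
  eq           1.021     0.7164 1.4602e-04
  solve Keq expr → x = 9.9689e-05; check Q = 3.7350e-04

[L]_eq = 1.021 M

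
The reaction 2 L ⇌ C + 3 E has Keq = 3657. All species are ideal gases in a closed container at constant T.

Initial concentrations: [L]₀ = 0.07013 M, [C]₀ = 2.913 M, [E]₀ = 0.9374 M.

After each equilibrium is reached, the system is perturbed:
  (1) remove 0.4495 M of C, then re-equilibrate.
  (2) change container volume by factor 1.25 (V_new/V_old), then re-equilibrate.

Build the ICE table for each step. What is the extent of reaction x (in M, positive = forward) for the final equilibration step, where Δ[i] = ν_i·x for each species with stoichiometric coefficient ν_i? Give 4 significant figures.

x = 0.001998 M

Q₀ = 487.9 vs Keq = 3657 ⇒ Q<K, forward
Step 1:
                  L         C         E
  Initial   0.07013     2.913    0.9374
  Change    -0.0418    0.0209    0.0627
  Equil     0.02833     2.934         1
  solve Keq expr → x = 0.0209; check Q = 3657
Then remove 0.4495 M of C.
Step 2:
                  L         C         E
  Initial   0.02833     2.484         1
  Change   -0.00213  0.001065  0.003194
  Equil      0.0262     2.485     1.003
  solve Keq expr → x = 0.001065; check Q = 3657
Then change container volume by factor 1.25 (V_new/V_old).
Step 3:
                  L         C         E
  Initial   0.02096     1.988    0.8026
  Change  -0.003995  0.001998  0.005993
  Equil     0.01696      1.99    0.8086
  solve Keq expr → x = 0.001998; check Q = 3657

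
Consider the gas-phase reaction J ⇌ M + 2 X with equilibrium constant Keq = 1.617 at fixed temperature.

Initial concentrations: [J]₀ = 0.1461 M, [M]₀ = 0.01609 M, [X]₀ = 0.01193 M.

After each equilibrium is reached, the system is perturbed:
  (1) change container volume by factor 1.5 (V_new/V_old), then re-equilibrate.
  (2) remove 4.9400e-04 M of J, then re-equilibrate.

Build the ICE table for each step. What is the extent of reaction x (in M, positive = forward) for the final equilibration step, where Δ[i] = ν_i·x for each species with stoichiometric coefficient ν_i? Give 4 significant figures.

x = -4.5935e-04 M

Q₀ = 1.5674e-05 vs Keq = 1.617 ⇒ Q<K, forward
Step 1:
                  J         M         X
  init       0.1461   0.01609   0.01193
  Δ         -0.1382    0.1382    0.2763
  eq       0.007928    0.1543    0.2883
  solve Keq expr → x = 0.1382; check Q = 1.617
Then change container volume by factor 1.5 (V_new/V_old).
Step 2:
                  J         M         X
  init     0.005285    0.1028    0.1922
  Δ       -0.002735  0.002735  0.005469
  eq       0.002551    0.1056    0.1977
  solve Keq expr → x = 0.002735; check Q = 1.617
Then remove 4.9400e-04 M of J.
Step 3:
                  J         M         X
  init     0.002057    0.1056    0.1977
  Δ       4.5935e-04 -4.5935e-04 -9.1870e-04
  eq       0.002516    0.1051    0.1967
  solve Keq expr → x = -4.5935e-04; check Q = 1.617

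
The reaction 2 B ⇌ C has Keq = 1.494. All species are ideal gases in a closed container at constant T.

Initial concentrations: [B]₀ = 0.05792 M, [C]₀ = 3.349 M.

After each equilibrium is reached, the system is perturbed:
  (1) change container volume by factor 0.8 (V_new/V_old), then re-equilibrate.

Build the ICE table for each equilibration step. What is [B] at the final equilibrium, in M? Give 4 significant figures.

Q₀ = 998.3 vs Keq = 1.494 ⇒ Q>K, reverse
Step 1:
                  B         C
  Initial   0.05792     3.349
  Change      1.288   -0.6438
  Equil       1.346     2.705
  solve Keq expr → x = -0.6438; check Q = 1.494
Then change container volume by factor 0.8 (V_new/V_old).
Step 2:
                  B         C
  Initial     1.682     3.381
  Change    -0.1599   0.07995
  Equil       1.522     3.461
  solve Keq expr → x = 0.07995; check Q = 1.494

[B]_eq = 1.522 M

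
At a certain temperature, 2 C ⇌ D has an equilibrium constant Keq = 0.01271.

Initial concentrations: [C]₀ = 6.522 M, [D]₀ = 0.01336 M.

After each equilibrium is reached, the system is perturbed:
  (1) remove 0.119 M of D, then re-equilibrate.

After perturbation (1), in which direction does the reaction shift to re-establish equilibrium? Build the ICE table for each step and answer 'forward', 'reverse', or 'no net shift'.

Direction: forward

Q₀ = 3.1408e-04 vs Keq = 0.01271 ⇒ Q<K, forward
Step 1:
                    C           D
  init          6.522     0.01336
  Δ           -0.8043      0.4022
  eq            5.718      0.4155
  solve Keq expr → x = 0.4022; check Q = 0.01271
Then remove 0.119 M of D.
Step 2:
                    C           D
  init          5.718      0.2965
  Δ           -0.1851     0.09254
  eq            5.533      0.3891
  solve Keq expr → x = 0.09254; check Q = 0.01271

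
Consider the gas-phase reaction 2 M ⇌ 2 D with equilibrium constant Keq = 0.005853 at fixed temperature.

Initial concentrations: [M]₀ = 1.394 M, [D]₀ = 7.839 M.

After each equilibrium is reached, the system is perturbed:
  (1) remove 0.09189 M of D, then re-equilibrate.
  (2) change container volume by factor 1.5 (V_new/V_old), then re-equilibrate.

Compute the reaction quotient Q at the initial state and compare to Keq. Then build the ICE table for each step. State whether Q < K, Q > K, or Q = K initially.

Q₀ = 31.62 vs Keq = 0.005853 ⇒ Q>K, reverse
Step 1:
                   M          D
  I            1.394      7.839
  C            7.183     -7.183
  E            8.577     0.6562
  solve Keq expr → x = -3.591; check Q = 0.005853
Then remove 0.09189 M of D.
Step 2:
                   M          D
  I            8.577     0.5643
  C         -0.08536    0.08536
  E            8.491     0.6496
  solve Keq expr → x = 0.04268; check Q = 0.005853
Then change container volume by factor 1.5 (V_new/V_old).
Step 3:
                   M          D
  I            5.661     0.4331
  C                0          0
  E            5.661     0.4331
  solve Keq expr → x = 0; check Q = 0.005853

Q₀ = 31.62; Q > K (proceeds reverse)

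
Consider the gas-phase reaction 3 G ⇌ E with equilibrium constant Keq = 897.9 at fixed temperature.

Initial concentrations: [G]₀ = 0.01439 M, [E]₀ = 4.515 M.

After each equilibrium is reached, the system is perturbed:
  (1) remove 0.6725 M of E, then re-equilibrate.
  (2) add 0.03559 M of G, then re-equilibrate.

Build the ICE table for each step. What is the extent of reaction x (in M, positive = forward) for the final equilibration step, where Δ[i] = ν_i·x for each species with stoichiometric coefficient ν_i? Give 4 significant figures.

x = 0.01181 M

Q₀ = 1.5152e+06 vs Keq = 897.9 ⇒ Q>K, reverse
Step 1:
                    G           E
  I           0.01439       4.515
  C            0.1563    -0.05209
  E            0.1707       4.463
  solve Keq expr → x = -0.05209; check Q = 897.9
Then remove 0.6725 M of E.
Step 2:
                    G           E
  I            0.1707        3.79
  C            -0.009       0.003
  E            0.1617       3.793
  solve Keq expr → x = 0.003; check Q = 897.9
Then add 0.03559 M of G.
Step 3:
                    G           E
  I            0.1972       3.793
  C          -0.03542     0.01181
  E            0.1618       3.805
  solve Keq expr → x = 0.01181; check Q = 897.9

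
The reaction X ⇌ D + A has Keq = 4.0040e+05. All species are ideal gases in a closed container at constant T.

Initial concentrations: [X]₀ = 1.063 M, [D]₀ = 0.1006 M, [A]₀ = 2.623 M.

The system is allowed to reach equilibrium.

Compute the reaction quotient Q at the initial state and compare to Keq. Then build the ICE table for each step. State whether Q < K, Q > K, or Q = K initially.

Q₀ = 0.2482; Q < K (proceeds forward)

Q₀ = 0.2482 vs Keq = 4.0040e+05 ⇒ Q<K, forward
Step 1:
                    X           D           A
  I             1.063      0.1006       2.623
  C            -1.063       1.063       1.063
  E        1.0712e-05       1.164       3.686
  solve Keq expr → x = 1.063; check Q = 4.0040e+05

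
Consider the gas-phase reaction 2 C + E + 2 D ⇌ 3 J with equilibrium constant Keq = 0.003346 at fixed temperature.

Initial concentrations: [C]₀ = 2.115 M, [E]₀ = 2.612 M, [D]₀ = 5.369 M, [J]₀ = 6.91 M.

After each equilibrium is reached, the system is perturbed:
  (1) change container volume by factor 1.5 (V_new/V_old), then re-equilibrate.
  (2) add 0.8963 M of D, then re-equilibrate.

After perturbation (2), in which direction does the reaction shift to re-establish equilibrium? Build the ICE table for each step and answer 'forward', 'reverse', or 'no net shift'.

Q₀ = 0.9796 vs Keq = 0.003346 ⇒ Q>K, reverse
Step 1:
                    C           E           D           J
  init          2.115       2.612       5.369        6.91
  Δ             2.765       1.383       2.765      -4.148
  eq             4.88       3.995       8.134       2.762
  solve Keq expr → x = -1.383; check Q = 0.003346
Then change container volume by factor 1.5 (V_new/V_old).
Step 2:
                    C           E           D           J
  init          3.254       2.663       5.423       1.841
  Δ             0.212       0.106       0.212     -0.3181
  eq            3.466       2.769       5.635       1.523
  solve Keq expr → x = -0.106; check Q = 0.003346
Then add 0.8963 M of D.
Step 3:
                    C           E           D           J
  init          3.466       2.769       6.531       1.523
  Δ          -0.07525    -0.03762    -0.07525      0.1129
  eq             3.39       2.732       6.456       1.636
  solve Keq expr → x = 0.03762; check Q = 0.003346

Direction: forward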